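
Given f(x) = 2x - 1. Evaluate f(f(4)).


f(4) = 7
f(7) = 13

13


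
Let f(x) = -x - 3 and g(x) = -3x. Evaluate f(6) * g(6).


f(6) = -9
g(6) = -18
Product = 162

162


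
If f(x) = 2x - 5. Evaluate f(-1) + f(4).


f(-1) = -7
f(4) = 3
Sum = -4

-4


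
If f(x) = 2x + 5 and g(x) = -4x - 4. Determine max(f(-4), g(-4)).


12


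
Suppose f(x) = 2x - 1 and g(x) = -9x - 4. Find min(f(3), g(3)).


f(3) = 5
g(3) = -31
min = -31

-31


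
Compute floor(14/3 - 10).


14/3 = 4.6667
4.6667 - 10 = -5.3333
floor(-5.3333) = -6

-6


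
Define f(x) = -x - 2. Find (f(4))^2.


f(4) = -6
(-6)^2 = 36

36


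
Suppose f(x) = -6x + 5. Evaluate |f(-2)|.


17


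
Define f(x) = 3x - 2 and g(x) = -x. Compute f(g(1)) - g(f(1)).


f(g(1)) = -5
g(f(1)) = -1
Difference = -4

-4


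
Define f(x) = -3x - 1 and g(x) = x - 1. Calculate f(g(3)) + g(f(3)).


f(g(3)) = -7
g(f(3)) = -11
Sum = -18

-18


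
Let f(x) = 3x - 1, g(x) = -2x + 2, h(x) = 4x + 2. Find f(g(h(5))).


h(5) = 22
g(22) = -42
f(-42) = -127

-127


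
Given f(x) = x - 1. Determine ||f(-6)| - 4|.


f(-6) = -7
|-7| = 7
|7 - 4| = 3

3


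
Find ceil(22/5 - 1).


22/5 = 4.4
4.4 - 1 = 3.4
ceil(3.4) = 4

4


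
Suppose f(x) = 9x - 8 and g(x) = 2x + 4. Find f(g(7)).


g(7) = 18
f(18) = 154

154


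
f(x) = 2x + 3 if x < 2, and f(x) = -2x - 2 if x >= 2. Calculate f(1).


1 satisfies x < 2
f(1) = 5

5


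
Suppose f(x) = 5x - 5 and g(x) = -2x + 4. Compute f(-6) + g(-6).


-19


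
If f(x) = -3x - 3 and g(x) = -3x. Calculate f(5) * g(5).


270


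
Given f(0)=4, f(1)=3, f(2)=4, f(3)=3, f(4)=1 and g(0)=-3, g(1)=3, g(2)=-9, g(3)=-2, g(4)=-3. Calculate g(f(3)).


f(3) = 3
g(3) = -2

-2


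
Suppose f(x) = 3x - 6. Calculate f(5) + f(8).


f(5) = 9
f(8) = 18
Sum = 27

27


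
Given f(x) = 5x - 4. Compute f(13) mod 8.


5


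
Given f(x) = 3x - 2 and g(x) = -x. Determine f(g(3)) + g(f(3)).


-18


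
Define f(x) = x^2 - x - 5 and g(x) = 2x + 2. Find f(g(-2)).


g(-2) = -2
f(-2) = 1*(-2)^2 - 1*(-2) - 5 = 1

1


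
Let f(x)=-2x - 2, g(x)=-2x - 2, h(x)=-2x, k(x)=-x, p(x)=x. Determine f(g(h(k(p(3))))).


26


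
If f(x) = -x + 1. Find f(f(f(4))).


-3


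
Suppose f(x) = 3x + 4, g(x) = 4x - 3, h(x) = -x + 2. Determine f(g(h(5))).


-41


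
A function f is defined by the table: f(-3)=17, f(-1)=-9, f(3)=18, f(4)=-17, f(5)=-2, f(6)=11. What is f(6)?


Reading from the table at x = 6

11


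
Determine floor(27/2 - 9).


27/2 = 13.5
13.5 - 9 = 4.5
floor(4.5) = 4

4


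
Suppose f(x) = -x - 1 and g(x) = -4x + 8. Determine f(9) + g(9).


f(9) = -10
g(9) = -28
Sum = -38

-38


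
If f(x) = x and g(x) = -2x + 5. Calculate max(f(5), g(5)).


f(5) = 5
g(5) = -5
max = 5

5


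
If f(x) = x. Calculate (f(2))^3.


f(2) = 2
(2)^3 = 8

8


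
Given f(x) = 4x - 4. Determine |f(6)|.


20


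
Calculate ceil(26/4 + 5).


26/4 = 6.5
6.5 + 5 = 11.5
ceil(11.5) = 12

12


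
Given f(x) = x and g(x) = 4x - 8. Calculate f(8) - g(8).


f(8) = 8
g(8) = 24
Difference = -16

-16


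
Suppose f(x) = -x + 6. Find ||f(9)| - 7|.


4


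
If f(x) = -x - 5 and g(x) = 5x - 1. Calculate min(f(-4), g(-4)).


f(-4) = -1
g(-4) = -21
min = -21

-21


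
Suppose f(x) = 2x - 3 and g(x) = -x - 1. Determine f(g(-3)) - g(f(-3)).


f(g(-3)) = 1
g(f(-3)) = 8
Difference = -7

-7


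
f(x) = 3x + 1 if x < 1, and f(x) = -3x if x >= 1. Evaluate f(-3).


-3 satisfies x < 1
f(-3) = -8

-8


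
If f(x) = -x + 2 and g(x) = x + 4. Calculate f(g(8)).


g(8) = 12
f(12) = -10

-10


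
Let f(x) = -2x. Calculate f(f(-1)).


f(-1) = 2
f(2) = -4

-4


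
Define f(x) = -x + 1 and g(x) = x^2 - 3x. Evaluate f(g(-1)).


g(-1) = 4
f(4) = -3

-3


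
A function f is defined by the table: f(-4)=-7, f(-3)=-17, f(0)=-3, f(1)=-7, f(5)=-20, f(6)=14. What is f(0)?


-3


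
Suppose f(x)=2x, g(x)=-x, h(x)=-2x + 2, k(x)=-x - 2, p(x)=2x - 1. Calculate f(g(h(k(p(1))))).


p(1) = 1
k(1) = -3
h(-3) = 8
g(8) = -8
f(-8) = -16

-16


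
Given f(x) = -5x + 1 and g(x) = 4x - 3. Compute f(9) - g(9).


f(9) = -44
g(9) = 33
Difference = -77

-77


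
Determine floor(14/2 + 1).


14/2 = 7
7 + 1 = 8
floor(8) = 8

8


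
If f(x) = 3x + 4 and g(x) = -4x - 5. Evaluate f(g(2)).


-35


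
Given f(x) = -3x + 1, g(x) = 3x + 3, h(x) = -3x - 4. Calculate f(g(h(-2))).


h(-2) = 2
g(2) = 9
f(9) = -26

-26


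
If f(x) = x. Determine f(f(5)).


f(5) = 5
f(5) = 5

5


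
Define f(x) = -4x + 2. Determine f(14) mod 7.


2


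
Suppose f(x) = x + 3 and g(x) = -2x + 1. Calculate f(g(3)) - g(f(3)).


f(g(3)) = -2
g(f(3)) = -11
Difference = 9

9


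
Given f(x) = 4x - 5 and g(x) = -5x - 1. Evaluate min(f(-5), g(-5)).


f(-5) = -25
g(-5) = 24
min = -25

-25


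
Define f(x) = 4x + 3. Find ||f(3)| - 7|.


f(3) = 15
|15| = 15
|15 - 7| = 8

8


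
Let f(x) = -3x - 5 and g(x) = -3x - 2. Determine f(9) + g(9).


f(9) = -32
g(9) = -29
Sum = -61

-61


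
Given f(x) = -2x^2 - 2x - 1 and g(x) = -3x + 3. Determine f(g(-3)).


g(-3) = 12
f(12) = (-2)*(12)^2 - 2*(12) - 1 = -313

-313


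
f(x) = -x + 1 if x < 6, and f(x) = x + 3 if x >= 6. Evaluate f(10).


13


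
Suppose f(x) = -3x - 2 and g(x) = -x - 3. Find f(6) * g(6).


f(6) = -20
g(6) = -9
Product = 180

180


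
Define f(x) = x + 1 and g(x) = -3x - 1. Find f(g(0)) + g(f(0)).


f(g(0)) = 0
g(f(0)) = -4
Sum = -4

-4


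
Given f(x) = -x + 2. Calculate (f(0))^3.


f(0) = 2
(2)^3 = 8

8


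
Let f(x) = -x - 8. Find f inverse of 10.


Solve -x - 8 = 10
x = (10 + 8) / (-1) = -18

-18


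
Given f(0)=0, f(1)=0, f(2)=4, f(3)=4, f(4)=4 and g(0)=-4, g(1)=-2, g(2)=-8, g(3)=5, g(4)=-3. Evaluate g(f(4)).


f(4) = 4
g(4) = -3

-3


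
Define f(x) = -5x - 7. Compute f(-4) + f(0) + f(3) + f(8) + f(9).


f(-4) = 13
f(0) = -7
f(3) = -22
f(8) = -47
f(9) = -52
Sum = -115

-115


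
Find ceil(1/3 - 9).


1/3 = 0.3333
0.3333 - 9 = -8.6667
ceil(-8.6667) = -8

-8


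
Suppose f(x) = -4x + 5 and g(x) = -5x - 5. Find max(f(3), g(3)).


f(3) = -7
g(3) = -20
max = -7

-7


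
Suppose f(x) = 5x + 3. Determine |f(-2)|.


f(-2) = -7
|-7| = 7

7


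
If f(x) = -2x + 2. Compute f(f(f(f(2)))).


f(2) = -2
f(-2) = 6
f(6) = -10
f(-10) = 22

22


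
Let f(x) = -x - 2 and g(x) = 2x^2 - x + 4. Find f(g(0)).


g(0) = 4
f(4) = -6

-6


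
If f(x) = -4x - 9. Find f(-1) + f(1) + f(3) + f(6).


-72


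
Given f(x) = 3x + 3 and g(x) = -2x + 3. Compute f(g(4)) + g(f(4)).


f(g(4)) = -12
g(f(4)) = -27
Sum = -39

-39


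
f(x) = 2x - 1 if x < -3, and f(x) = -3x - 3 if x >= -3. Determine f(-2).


-2 satisfies x >= -3
f(-2) = 3

3


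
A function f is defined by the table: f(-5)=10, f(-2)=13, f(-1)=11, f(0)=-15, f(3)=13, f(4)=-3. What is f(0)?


Reading from the table at x = 0

-15


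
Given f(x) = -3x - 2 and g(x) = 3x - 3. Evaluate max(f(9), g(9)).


f(9) = -29
g(9) = 24
max = 24

24


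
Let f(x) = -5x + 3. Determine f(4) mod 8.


f(4) = -17
-17 mod 8 = 7

7


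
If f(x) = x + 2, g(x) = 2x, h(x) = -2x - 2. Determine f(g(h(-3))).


h(-3) = 4
g(4) = 8
f(8) = 10

10


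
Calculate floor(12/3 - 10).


12/3 = 4
4 - 10 = -6
floor(-6) = -6

-6


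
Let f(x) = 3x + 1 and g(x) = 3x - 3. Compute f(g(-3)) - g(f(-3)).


f(g(-3)) = -35
g(f(-3)) = -27
Difference = -8

-8


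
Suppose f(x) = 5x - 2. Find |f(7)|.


f(7) = 33
|33| = 33

33


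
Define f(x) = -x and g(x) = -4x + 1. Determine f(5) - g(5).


f(5) = -5
g(5) = -19
Difference = 14

14


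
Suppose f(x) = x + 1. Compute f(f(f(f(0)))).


f(0) = 1
f(1) = 2
f(2) = 3
f(3) = 4

4


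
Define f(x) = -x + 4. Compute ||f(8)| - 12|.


f(8) = -4
|-4| = 4
|4 - 12| = 8

8


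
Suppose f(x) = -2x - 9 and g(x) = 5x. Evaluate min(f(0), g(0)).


f(0) = -9
g(0) = 0
min = -9

-9


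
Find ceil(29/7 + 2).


29/7 = 4.1429
4.1429 + 2 = 6.1429
ceil(6.1429) = 7

7


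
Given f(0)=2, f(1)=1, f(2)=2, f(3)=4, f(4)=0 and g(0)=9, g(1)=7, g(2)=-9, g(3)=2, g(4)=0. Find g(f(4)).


f(4) = 0
g(0) = 9

9


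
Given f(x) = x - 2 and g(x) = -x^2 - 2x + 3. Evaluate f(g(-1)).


g(-1) = 4
f(4) = 2

2


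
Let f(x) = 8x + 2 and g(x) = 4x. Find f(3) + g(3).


38


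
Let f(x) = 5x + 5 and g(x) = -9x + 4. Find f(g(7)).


g(7) = -59
f(-59) = -290

-290


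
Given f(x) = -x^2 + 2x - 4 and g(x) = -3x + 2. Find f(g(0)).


g(0) = 2
f(2) = (-1)*(2)^2 + 2*(2) - 4 = -4

-4


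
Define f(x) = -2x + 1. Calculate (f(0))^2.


f(0) = 1
(1)^2 = 1

1


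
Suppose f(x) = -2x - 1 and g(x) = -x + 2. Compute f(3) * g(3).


f(3) = -7
g(3) = -1
Product = 7

7


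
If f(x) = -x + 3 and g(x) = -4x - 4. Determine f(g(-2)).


g(-2) = 4
f(4) = -1

-1


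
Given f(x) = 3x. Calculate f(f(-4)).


f(-4) = -12
f(-12) = -36

-36


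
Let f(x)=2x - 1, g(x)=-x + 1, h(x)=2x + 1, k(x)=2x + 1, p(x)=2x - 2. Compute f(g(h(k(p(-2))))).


p(-2) = -6
k(-6) = -11
h(-11) = -21
g(-21) = 22
f(22) = 43

43


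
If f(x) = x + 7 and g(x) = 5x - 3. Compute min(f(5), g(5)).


f(5) = 12
g(5) = 22
min = 12

12


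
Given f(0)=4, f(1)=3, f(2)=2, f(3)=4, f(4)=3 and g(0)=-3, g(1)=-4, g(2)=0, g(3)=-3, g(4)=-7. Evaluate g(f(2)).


f(2) = 2
g(2) = 0

0


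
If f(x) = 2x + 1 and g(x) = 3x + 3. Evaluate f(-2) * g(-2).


f(-2) = -3
g(-2) = -3
Product = 9

9


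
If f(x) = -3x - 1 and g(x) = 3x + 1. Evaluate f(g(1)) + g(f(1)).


f(g(1)) = -13
g(f(1)) = -11
Sum = -24

-24


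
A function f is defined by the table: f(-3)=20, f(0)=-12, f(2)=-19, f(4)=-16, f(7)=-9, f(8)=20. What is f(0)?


-12


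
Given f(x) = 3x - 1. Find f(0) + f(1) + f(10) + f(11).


f(0) = -1
f(1) = 2
f(10) = 29
f(11) = 32
Sum = 62

62


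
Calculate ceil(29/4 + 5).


29/4 = 7.25
7.25 + 5 = 12.25
ceil(12.25) = 13

13


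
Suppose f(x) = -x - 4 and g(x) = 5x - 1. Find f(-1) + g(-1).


-9


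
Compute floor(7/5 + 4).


7/5 = 1.4
1.4 + 4 = 5.4
floor(5.4) = 5

5


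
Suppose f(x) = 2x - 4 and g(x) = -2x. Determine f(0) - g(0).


f(0) = -4
g(0) = 0
Difference = -4

-4


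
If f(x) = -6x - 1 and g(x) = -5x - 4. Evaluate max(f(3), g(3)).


f(3) = -19
g(3) = -19
max = -19

-19


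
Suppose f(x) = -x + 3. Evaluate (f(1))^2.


f(1) = 2
(2)^2 = 4

4


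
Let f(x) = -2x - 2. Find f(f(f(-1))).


f(-1) = 0
f(0) = -2
f(-2) = 2

2


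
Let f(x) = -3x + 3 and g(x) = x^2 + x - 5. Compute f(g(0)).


g(0) = -5
f(-5) = 18

18


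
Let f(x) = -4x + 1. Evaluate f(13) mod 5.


f(13) = -51
-51 mod 5 = 4

4


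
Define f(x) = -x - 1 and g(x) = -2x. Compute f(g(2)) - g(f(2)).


f(g(2)) = 3
g(f(2)) = 6
Difference = -3

-3


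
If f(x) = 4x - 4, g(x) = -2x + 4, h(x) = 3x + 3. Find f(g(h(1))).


h(1) = 6
g(6) = -8
f(-8) = -36

-36


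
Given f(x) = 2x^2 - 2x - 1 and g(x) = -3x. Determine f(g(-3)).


143


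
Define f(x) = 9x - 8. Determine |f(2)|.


10


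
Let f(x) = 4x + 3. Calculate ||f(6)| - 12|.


f(6) = 27
|27| = 27
|27 - 12| = 15

15


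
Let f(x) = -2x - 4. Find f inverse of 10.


-7


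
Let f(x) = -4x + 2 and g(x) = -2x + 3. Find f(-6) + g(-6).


41


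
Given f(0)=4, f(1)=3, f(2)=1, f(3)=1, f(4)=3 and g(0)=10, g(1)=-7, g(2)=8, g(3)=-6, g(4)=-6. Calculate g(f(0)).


f(0) = 4
g(4) = -6

-6


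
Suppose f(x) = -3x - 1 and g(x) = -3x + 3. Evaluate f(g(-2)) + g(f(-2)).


f(g(-2)) = -28
g(f(-2)) = -12
Sum = -40

-40


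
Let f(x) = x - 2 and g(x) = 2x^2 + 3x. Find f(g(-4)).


g(-4) = 20
f(20) = 18

18


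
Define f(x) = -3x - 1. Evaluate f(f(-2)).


f(-2) = 5
f(5) = -16

-16


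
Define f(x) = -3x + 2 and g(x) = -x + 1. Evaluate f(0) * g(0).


2


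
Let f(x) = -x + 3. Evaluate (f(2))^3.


1


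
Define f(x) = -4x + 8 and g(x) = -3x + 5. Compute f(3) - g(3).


0


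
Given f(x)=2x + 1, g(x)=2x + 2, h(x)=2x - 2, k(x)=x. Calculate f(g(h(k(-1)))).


k(-1) = -1
h(-1) = -4
g(-4) = -6
f(-6) = -11

-11


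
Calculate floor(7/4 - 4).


7/4 = 1.75
1.75 - 4 = -2.25
floor(-2.25) = -3

-3


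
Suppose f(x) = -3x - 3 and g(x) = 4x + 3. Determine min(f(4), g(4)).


f(4) = -15
g(4) = 19
min = -15

-15


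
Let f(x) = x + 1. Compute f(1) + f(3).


f(1) = 2
f(3) = 4
Sum = 6

6


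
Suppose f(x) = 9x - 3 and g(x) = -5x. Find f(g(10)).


g(10) = -50
f(-50) = -453

-453


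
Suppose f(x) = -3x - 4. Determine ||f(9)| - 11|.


f(9) = -31
|-31| = 31
|31 - 11| = 20

20


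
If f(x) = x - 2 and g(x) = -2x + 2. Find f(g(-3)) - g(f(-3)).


f(g(-3)) = 6
g(f(-3)) = 12
Difference = -6

-6


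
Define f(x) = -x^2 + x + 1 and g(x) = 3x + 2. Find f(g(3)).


g(3) = 11
f(11) = (-1)*(11)^2 + 1*(11) + 1 = -109

-109


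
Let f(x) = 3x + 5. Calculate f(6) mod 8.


f(6) = 23
23 mod 8 = 7

7


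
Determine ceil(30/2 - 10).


30/2 = 15
15 - 10 = 5
ceil(5) = 5

5


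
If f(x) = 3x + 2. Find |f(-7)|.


f(-7) = -19
|-19| = 19

19


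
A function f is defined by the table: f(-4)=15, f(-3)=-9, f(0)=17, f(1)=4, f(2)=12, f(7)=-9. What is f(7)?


Reading from the table at x = 7

-9


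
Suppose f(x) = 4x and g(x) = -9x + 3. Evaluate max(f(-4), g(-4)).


39


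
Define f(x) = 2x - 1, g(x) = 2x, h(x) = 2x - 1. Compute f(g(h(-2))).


h(-2) = -5
g(-5) = -10
f(-10) = -21

-21


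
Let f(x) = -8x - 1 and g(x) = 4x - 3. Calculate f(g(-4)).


g(-4) = -19
f(-19) = 151

151


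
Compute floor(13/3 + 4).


13/3 = 4.3333
4.3333 + 4 = 8.3333
floor(8.3333) = 8

8


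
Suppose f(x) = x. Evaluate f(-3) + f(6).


f(-3) = -3
f(6) = 6
Sum = 3

3


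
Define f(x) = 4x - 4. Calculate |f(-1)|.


8


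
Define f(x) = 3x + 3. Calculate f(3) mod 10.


2


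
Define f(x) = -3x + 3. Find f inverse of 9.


Solve -3x + 3 = 9
x = (9 - 3) / (-3) = -2

-2


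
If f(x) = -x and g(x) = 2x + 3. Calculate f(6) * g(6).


f(6) = -6
g(6) = 15
Product = -90

-90


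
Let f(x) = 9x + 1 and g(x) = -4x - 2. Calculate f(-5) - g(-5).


f(-5) = -44
g(-5) = 18
Difference = -62

-62


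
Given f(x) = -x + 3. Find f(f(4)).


f(4) = -1
f(-1) = 4

4


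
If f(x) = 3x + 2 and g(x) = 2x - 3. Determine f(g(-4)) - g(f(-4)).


f(g(-4)) = -31
g(f(-4)) = -23
Difference = -8

-8


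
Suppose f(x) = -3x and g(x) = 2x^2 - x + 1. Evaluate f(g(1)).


g(1) = 2
f(2) = -6

-6


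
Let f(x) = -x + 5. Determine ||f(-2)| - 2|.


5


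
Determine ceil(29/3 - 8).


2


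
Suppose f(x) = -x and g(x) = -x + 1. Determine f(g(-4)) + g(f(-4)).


f(g(-4)) = -5
g(f(-4)) = -3
Sum = -8

-8


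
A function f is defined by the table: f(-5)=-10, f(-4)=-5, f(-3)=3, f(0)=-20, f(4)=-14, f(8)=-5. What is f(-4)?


-5


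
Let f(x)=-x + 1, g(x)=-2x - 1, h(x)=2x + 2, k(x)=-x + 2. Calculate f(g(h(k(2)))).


6


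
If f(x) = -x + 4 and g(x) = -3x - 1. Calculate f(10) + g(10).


-37


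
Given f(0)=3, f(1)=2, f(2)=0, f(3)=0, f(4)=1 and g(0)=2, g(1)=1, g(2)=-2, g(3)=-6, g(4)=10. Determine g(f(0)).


-6


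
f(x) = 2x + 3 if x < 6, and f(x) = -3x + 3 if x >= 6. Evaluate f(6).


6 satisfies x >= 6
f(6) = -15

-15


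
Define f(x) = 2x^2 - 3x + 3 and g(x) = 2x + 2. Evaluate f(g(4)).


173


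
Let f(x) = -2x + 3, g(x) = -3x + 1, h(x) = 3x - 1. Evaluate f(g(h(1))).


h(1) = 2
g(2) = -5
f(-5) = 13

13


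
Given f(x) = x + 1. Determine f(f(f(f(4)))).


f(4) = 5
f(5) = 6
f(6) = 7
f(7) = 8

8


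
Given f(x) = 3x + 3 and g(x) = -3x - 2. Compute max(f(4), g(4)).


15


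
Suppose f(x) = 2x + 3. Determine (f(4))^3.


f(4) = 11
(11)^3 = 1331

1331


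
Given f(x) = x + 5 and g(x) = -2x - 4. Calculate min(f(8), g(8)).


f(8) = 13
g(8) = -20
min = -20

-20


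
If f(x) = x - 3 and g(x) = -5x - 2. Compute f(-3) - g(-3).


-19


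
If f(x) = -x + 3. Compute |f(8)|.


f(8) = -5
|-5| = 5

5


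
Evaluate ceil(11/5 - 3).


11/5 = 2.2
2.2 - 3 = -0.8
ceil(-0.8) = 0

0


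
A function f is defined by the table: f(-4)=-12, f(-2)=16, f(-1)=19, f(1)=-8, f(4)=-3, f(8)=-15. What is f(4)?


Reading from the table at x = 4

-3


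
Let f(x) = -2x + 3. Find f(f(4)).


f(4) = -5
f(-5) = 13

13


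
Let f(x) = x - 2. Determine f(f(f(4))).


f(4) = 2
f(2) = 0
f(0) = -2

-2


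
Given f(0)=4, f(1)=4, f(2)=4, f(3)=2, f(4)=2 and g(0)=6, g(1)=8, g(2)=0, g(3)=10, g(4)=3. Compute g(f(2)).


3


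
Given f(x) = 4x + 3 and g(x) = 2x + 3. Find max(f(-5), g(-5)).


-7


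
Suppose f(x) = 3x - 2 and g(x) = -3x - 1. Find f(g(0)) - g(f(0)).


f(g(0)) = -5
g(f(0)) = 5
Difference = -10

-10


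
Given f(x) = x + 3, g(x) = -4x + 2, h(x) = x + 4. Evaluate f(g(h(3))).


h(3) = 7
g(7) = -26
f(-26) = -23

-23


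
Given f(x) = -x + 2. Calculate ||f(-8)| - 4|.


f(-8) = 10
|10| = 10
|10 - 4| = 6

6


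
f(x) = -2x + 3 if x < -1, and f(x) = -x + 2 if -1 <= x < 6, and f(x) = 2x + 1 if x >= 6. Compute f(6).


6 satisfies x >= 6
f(6) = 13

13


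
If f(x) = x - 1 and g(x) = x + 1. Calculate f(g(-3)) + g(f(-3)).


-6


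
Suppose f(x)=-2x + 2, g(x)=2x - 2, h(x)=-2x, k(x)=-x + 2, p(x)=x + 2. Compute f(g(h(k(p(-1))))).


p(-1) = 1
k(1) = 1
h(1) = -2
g(-2) = -6
f(-6) = 14

14


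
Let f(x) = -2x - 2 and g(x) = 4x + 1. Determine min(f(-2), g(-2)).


f(-2) = 2
g(-2) = -7
min = -7

-7


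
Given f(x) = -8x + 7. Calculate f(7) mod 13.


f(7) = -49
-49 mod 13 = 3

3


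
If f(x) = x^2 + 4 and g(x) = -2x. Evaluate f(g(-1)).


8


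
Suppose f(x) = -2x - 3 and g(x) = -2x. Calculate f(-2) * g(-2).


f(-2) = 1
g(-2) = 4
Product = 4

4


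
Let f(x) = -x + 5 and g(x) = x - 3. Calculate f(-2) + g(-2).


2


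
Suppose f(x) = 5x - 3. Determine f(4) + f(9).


f(4) = 17
f(9) = 42
Sum = 59

59


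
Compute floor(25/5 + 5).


25/5 = 5
5 + 5 = 10
floor(10) = 10

10


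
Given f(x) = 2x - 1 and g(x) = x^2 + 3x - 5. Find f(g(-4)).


g(-4) = -1
f(-1) = -3

-3


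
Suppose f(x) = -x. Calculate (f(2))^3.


f(2) = -2
(-2)^3 = -8

-8


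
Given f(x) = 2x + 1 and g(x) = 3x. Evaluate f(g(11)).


g(11) = 33
f(33) = 67

67


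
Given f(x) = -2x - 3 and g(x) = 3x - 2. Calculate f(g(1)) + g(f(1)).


-22


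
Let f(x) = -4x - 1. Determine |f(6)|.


25


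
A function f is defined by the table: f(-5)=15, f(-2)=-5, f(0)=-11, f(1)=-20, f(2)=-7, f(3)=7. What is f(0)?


Reading from the table at x = 0

-11


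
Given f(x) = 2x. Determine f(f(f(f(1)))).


f(1) = 2
f(2) = 4
f(4) = 8
f(8) = 16

16


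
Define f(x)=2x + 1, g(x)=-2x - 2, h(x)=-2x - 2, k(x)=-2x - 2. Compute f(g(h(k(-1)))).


k(-1) = 0
h(0) = -2
g(-2) = 2
f(2) = 5

5


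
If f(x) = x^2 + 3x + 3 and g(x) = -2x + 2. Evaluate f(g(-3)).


91


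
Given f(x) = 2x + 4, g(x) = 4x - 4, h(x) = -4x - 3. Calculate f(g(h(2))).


h(2) = -11
g(-11) = -48
f(-48) = -92

-92


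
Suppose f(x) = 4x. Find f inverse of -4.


Solve 4x = -4
x = (-4) / 4 = -1

-1


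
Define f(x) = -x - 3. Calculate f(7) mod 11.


f(7) = -10
-10 mod 11 = 1

1


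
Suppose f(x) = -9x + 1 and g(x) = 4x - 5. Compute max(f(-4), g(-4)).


f(-4) = 37
g(-4) = -21
max = 37

37


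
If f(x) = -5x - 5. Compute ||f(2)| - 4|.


f(2) = -15
|-15| = 15
|15 - 4| = 11

11


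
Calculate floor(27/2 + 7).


27/2 = 13.5
13.5 + 7 = 20.5
floor(20.5) = 20

20


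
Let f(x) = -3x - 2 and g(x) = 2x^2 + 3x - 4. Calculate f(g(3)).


g(3) = 23
f(23) = -71

-71


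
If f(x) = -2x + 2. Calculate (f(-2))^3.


f(-2) = 6
(6)^3 = 216

216


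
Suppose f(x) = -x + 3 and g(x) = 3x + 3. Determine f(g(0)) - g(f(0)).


-12


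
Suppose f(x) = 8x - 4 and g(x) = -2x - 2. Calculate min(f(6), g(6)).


f(6) = 44
g(6) = -14
min = -14

-14


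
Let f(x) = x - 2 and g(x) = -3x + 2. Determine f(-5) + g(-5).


f(-5) = -7
g(-5) = 17
Sum = 10

10


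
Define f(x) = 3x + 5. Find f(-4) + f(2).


f(-4) = -7
f(2) = 11
Sum = 4

4


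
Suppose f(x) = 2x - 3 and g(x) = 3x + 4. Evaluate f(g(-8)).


-43


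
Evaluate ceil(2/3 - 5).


-4


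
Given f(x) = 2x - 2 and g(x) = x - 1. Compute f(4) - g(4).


f(4) = 6
g(4) = 3
Difference = 3

3


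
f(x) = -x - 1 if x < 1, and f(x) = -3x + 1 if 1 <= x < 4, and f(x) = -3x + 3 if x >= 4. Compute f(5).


5 satisfies x >= 4
f(5) = -12

-12


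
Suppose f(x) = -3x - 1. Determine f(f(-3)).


f(-3) = 8
f(8) = -25

-25


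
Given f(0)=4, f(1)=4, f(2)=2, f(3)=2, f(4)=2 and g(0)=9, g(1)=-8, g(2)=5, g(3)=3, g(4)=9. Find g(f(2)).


f(2) = 2
g(2) = 5

5


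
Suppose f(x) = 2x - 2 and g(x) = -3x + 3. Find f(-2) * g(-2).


f(-2) = -6
g(-2) = 9
Product = -54

-54


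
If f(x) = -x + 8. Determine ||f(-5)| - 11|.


f(-5) = 13
|13| = 13
|13 - 11| = 2

2


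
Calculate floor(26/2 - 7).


26/2 = 13
13 - 7 = 6
floor(6) = 6

6


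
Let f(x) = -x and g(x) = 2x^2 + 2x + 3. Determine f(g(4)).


g(4) = 43
f(43) = -43

-43


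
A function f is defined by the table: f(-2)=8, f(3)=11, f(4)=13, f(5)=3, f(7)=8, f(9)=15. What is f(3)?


Reading from the table at x = 3

11


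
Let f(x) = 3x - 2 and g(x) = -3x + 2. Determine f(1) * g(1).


f(1) = 1
g(1) = -1
Product = -1

-1


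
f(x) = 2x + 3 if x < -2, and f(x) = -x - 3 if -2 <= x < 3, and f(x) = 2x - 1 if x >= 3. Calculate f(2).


2 satisfies -2 <= x < 3
f(2) = -5

-5


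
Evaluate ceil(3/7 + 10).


3/7 = 0.4286
0.4286 + 10 = 10.4286
ceil(10.4286) = 11

11


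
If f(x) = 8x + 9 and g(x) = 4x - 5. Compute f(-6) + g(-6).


f(-6) = -39
g(-6) = -29
Sum = -68

-68


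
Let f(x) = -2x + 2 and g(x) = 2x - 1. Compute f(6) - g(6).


f(6) = -10
g(6) = 11
Difference = -21

-21


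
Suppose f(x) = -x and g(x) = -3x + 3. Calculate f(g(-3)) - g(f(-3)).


f(g(-3)) = -12
g(f(-3)) = -6
Difference = -6

-6


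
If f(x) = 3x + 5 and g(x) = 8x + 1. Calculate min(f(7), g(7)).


f(7) = 26
g(7) = 57
min = 26

26


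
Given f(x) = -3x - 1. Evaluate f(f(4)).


38


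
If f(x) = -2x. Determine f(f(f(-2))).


f(-2) = 4
f(4) = -8
f(-8) = 16

16


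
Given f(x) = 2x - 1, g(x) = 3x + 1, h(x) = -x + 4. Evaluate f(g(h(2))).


h(2) = 2
g(2) = 7
f(7) = 13

13


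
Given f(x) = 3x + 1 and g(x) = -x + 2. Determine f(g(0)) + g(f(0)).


f(g(0)) = 7
g(f(0)) = 1
Sum = 8

8


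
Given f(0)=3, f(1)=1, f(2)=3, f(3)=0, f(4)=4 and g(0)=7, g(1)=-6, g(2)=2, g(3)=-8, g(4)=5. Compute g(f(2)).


-8


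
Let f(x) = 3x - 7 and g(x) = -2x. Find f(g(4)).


g(4) = -8
f(-8) = -31

-31


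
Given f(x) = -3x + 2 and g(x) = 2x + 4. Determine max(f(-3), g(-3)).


f(-3) = 11
g(-3) = -2
max = 11

11


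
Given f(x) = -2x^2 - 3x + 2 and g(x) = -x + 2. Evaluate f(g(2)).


g(2) = 0
f(0) = (-2)*(0)^2 - 3*(0) + 2 = 2

2


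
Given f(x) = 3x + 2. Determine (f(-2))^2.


f(-2) = -4
(-4)^2 = 16

16


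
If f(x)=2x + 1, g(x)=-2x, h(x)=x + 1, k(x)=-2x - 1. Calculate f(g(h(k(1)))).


k(1) = -3
h(-3) = -2
g(-2) = 4
f(4) = 9

9


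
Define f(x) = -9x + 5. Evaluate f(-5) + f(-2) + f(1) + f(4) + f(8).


f(-5) = 50
f(-2) = 23
f(1) = -4
f(4) = -31
f(8) = -67
Sum = -29

-29


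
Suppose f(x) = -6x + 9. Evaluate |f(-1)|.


f(-1) = 15
|15| = 15

15


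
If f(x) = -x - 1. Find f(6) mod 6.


5


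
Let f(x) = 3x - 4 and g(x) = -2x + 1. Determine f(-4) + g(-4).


f(-4) = -16
g(-4) = 9
Sum = -7

-7


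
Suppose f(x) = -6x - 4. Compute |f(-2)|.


f(-2) = 8
|8| = 8

8


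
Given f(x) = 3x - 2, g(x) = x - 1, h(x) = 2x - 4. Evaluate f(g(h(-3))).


h(-3) = -10
g(-10) = -11
f(-11) = -35

-35


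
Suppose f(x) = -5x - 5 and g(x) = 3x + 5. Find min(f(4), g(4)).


f(4) = -25
g(4) = 17
min = -25

-25


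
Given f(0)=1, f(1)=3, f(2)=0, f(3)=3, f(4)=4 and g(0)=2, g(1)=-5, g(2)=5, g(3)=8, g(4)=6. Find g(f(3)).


f(3) = 3
g(3) = 8

8


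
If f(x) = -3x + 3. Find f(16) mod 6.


f(16) = -45
-45 mod 6 = 3

3


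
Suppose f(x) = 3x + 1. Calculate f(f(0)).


f(0) = 1
f(1) = 4

4


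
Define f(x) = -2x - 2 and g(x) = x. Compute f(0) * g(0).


f(0) = -2
g(0) = 0
Product = 0

0


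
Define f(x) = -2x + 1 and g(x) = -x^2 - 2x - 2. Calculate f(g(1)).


g(1) = -5
f(-5) = 11

11


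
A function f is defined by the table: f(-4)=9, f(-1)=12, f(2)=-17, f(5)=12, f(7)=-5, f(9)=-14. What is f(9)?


Reading from the table at x = 9

-14


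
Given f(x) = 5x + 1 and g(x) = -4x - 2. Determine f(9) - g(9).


f(9) = 46
g(9) = -38
Difference = 84

84


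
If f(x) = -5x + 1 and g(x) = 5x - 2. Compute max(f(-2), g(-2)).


f(-2) = 11
g(-2) = -12
max = 11

11


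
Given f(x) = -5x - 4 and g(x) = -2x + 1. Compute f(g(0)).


-9


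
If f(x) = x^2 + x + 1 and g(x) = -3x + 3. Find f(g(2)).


g(2) = -3
f(-3) = 1*(-3)^2 + 1*(-3) + 1 = 7

7


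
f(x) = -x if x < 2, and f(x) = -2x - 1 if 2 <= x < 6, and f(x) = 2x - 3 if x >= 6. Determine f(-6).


-6 satisfies x < 2
f(-6) = 6

6


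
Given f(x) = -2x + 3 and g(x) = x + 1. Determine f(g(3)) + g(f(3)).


f(g(3)) = -5
g(f(3)) = -2
Sum = -7

-7


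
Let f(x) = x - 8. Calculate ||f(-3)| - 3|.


8


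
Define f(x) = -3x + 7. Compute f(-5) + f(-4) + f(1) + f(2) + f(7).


f(-5) = 22
f(-4) = 19
f(1) = 4
f(2) = 1
f(7) = -14
Sum = 32

32


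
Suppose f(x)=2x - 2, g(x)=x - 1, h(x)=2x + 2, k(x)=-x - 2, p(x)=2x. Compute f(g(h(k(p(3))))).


p(3) = 6
k(6) = -8
h(-8) = -14
g(-14) = -15
f(-15) = -32

-32


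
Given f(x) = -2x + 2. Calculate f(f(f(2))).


f(2) = -2
f(-2) = 6
f(6) = -10

-10


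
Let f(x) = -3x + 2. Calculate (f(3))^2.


f(3) = -7
(-7)^2 = 49

49


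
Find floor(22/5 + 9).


22/5 = 4.4
4.4 + 9 = 13.4
floor(13.4) = 13

13


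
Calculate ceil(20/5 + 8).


20/5 = 4
4 + 8 = 12
ceil(12) = 12

12


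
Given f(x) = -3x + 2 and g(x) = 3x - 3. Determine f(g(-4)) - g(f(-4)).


f(g(-4)) = 47
g(f(-4)) = 39
Difference = 8

8


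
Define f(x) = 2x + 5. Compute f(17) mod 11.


f(17) = 39
39 mod 11 = 6

6


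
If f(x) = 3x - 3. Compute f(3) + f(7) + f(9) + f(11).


f(3) = 6
f(7) = 18
f(9) = 24
f(11) = 30
Sum = 78

78


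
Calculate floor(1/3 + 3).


1/3 = 0.3333
0.3333 + 3 = 3.3333
floor(3.3333) = 3

3


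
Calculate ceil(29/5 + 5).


29/5 = 5.8
5.8 + 5 = 10.8
ceil(10.8) = 11

11


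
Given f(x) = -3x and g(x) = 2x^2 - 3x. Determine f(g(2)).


-6


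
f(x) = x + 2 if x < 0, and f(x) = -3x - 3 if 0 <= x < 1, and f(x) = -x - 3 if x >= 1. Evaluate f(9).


9 satisfies x >= 1
f(9) = -12

-12


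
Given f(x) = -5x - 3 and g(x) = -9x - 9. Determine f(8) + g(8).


-124


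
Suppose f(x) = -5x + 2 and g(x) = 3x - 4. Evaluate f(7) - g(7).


f(7) = -33
g(7) = 17
Difference = -50

-50


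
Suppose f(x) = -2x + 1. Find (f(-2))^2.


f(-2) = 5
(5)^2 = 25

25


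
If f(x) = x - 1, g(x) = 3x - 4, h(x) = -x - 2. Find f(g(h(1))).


h(1) = -3
g(-3) = -13
f(-13) = -14

-14


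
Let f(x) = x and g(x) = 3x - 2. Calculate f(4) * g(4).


40


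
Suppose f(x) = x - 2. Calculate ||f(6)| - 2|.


2


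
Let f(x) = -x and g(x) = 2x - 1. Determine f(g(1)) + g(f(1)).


-4


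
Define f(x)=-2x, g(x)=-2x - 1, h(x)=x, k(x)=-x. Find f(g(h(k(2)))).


-6


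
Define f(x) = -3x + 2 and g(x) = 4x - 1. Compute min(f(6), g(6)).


-16


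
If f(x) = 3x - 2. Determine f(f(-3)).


f(-3) = -11
f(-11) = -35

-35


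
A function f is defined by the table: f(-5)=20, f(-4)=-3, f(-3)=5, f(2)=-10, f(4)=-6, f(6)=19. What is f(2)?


Reading from the table at x = 2

-10


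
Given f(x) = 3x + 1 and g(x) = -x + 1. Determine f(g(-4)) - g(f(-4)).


f(g(-4)) = 16
g(f(-4)) = 12
Difference = 4

4


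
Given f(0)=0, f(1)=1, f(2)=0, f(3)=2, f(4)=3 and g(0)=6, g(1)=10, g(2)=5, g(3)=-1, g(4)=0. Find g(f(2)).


f(2) = 0
g(0) = 6

6


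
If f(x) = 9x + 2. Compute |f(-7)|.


f(-7) = -61
|-61| = 61

61


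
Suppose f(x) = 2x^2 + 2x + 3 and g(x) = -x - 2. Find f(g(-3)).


g(-3) = 1
f(1) = 2*(1)^2 + 2*(1) + 3 = 7

7


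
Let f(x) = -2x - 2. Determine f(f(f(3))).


f(3) = -8
f(-8) = 14
f(14) = -30

-30


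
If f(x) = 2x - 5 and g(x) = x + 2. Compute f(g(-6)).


g(-6) = -4
f(-4) = -13

-13


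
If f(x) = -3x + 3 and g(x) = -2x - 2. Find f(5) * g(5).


f(5) = -12
g(5) = -12
Product = 144

144


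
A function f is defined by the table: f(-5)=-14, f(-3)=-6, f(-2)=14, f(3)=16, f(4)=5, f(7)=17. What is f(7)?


Reading from the table at x = 7

17


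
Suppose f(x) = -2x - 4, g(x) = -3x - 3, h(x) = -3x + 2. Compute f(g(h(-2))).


50


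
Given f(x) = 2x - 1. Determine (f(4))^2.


f(4) = 7
(7)^2 = 49

49


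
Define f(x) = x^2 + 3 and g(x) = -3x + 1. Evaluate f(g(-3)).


g(-3) = 10
f(10) = 1*(10)^2 + 3 = 103

103


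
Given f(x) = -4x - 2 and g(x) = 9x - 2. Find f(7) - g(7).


f(7) = -30
g(7) = 61
Difference = -91

-91


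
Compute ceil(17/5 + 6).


17/5 = 3.4
3.4 + 6 = 9.4
ceil(9.4) = 10

10


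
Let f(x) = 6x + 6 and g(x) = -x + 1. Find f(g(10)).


g(10) = -9
f(-9) = -48

-48


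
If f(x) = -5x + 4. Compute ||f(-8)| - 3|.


f(-8) = 44
|44| = 44
|44 - 3| = 41

41


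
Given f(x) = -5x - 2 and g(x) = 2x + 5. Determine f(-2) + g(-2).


9


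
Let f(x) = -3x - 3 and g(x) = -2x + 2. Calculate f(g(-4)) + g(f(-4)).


f(g(-4)) = -33
g(f(-4)) = -16
Sum = -49

-49


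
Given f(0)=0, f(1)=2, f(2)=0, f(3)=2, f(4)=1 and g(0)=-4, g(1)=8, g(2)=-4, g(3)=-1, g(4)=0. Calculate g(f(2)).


-4


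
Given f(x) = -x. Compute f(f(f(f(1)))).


f(1) = -1
f(-1) = 1
f(1) = -1
f(-1) = 1

1


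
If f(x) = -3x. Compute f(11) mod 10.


7


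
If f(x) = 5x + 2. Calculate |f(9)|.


f(9) = 47
|47| = 47

47


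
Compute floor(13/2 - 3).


13/2 = 6.5
6.5 - 3 = 3.5
floor(3.5) = 3

3


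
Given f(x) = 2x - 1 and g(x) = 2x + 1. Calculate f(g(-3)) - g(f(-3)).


f(g(-3)) = -11
g(f(-3)) = -13
Difference = 2

2


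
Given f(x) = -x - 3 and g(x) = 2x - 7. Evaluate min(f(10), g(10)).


f(10) = -13
g(10) = 13
min = -13

-13


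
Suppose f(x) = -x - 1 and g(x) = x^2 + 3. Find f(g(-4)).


g(-4) = 19
f(19) = -20

-20


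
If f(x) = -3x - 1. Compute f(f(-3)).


f(-3) = 8
f(8) = -25

-25


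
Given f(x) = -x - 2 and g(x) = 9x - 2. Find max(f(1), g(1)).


f(1) = -3
g(1) = 7
max = 7

7


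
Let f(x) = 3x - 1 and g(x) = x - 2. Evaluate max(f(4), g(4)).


f(4) = 11
g(4) = 2
max = 11

11


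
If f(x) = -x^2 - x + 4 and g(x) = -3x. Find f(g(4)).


-128


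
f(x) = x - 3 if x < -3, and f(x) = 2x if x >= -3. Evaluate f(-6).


-6 satisfies x < -3
f(-6) = -9

-9


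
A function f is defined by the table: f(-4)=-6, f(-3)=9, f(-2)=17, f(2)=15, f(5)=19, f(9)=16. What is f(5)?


19


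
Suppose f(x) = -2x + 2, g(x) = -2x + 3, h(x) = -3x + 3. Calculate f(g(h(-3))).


h(-3) = 12
g(12) = -21
f(-21) = 44

44


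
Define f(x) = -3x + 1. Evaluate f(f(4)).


f(4) = -11
f(-11) = 34

34


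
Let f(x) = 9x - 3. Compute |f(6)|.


f(6) = 51
|51| = 51

51


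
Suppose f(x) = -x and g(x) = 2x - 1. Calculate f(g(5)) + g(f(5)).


-20


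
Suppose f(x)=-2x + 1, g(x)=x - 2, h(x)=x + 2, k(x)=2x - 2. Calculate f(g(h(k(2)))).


k(2) = 2
h(2) = 4
g(4) = 2
f(2) = -3

-3


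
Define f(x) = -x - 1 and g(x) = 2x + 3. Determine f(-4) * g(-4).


f(-4) = 3
g(-4) = -5
Product = -15

-15


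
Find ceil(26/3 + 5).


26/3 = 8.6667
8.6667 + 5 = 13.6667
ceil(13.6667) = 14

14


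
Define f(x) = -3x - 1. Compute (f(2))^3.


f(2) = -7
(-7)^3 = -343

-343


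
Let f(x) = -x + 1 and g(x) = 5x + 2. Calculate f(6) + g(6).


f(6) = -5
g(6) = 32
Sum = 27

27


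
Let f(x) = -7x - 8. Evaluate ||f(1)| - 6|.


f(1) = -15
|-15| = 15
|15 - 6| = 9

9


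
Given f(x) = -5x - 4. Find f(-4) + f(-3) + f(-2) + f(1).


24


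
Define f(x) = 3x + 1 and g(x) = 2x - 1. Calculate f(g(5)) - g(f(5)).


f(g(5)) = 28
g(f(5)) = 31
Difference = -3

-3


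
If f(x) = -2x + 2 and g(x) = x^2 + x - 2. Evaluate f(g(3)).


g(3) = 10
f(10) = -18

-18


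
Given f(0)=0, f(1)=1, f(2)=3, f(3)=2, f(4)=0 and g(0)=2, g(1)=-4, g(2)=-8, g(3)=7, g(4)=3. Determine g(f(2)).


f(2) = 3
g(3) = 7

7


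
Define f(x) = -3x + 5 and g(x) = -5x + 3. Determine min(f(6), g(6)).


-27


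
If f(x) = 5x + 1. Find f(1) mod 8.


6


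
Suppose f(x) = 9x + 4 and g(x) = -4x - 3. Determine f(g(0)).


g(0) = -3
f(-3) = -23

-23


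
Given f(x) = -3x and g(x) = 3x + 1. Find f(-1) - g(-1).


f(-1) = 3
g(-1) = -2
Difference = 5

5


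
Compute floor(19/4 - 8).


19/4 = 4.75
4.75 - 8 = -3.25
floor(-3.25) = -4

-4


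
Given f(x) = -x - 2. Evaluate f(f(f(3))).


f(3) = -5
f(-5) = 3
f(3) = -5

-5


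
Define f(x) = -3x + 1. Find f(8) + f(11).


f(8) = -23
f(11) = -32
Sum = -55

-55


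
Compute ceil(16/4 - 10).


-6


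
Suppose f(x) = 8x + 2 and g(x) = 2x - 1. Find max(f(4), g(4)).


f(4) = 34
g(4) = 7
max = 34

34


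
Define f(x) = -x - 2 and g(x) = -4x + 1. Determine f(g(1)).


1


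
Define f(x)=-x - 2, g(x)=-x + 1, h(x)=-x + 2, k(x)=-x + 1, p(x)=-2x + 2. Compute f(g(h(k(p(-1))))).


p(-1) = 4
k(4) = -3
h(-3) = 5
g(5) = -4
f(-4) = 2

2


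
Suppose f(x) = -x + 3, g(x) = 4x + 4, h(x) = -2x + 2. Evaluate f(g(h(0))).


-9


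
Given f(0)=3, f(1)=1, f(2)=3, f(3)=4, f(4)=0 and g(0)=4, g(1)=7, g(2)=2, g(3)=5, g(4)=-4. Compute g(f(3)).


f(3) = 4
g(4) = -4

-4


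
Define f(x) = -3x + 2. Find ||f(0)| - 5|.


f(0) = 2
|2| = 2
|2 - 5| = 3

3


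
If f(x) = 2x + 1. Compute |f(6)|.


f(6) = 13
|13| = 13

13


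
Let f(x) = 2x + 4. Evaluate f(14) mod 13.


6


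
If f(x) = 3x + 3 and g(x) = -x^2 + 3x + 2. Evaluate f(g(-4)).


g(-4) = -26
f(-26) = -75

-75


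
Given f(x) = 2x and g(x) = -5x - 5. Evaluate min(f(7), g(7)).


f(7) = 14
g(7) = -40
min = -40

-40


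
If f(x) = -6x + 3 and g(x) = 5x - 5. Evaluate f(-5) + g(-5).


f(-5) = 33
g(-5) = -30
Sum = 3

3


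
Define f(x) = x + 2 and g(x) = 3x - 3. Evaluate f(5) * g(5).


f(5) = 7
g(5) = 12
Product = 84

84


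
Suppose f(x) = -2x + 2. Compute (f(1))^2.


0


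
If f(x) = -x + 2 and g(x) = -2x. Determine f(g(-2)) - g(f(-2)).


6


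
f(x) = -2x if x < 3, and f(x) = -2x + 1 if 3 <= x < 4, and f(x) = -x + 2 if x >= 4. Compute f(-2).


-2 satisfies x < 3
f(-2) = 4

4


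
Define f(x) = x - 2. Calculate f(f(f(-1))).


f(-1) = -3
f(-3) = -5
f(-5) = -7

-7


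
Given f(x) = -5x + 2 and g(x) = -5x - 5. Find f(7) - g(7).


f(7) = -33
g(7) = -40
Difference = 7

7


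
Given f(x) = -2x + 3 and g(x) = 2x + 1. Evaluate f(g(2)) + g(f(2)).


f(g(2)) = -7
g(f(2)) = -1
Sum = -8

-8


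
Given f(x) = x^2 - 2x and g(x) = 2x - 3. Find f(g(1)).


g(1) = -1
f(-1) = 1*(-1)^2 - 2*(-1) = 3

3


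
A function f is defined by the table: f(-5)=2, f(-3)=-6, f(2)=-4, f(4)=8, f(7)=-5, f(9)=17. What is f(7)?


Reading from the table at x = 7

-5


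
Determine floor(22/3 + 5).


22/3 = 7.3333
7.3333 + 5 = 12.3333
floor(12.3333) = 12

12


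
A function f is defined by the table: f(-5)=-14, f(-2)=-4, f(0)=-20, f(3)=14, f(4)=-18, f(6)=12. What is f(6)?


Reading from the table at x = 6

12


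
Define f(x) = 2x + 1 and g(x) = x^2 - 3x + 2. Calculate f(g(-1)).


g(-1) = 6
f(6) = 13

13


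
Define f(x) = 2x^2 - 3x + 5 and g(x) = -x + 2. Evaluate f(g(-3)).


g(-3) = 5
f(5) = 2*(5)^2 - 3*(5) + 5 = 40

40


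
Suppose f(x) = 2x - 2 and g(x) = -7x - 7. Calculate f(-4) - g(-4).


f(-4) = -10
g(-4) = 21
Difference = -31

-31


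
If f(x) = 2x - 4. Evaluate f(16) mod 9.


f(16) = 28
28 mod 9 = 1

1


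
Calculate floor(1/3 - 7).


1/3 = 0.3333
0.3333 - 7 = -6.6667
floor(-6.6667) = -7

-7


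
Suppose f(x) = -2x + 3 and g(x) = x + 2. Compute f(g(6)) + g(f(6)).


f(g(6)) = -13
g(f(6)) = -7
Sum = -20

-20


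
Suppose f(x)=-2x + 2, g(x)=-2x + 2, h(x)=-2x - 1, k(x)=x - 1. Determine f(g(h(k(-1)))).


k(-1) = -2
h(-2) = 3
g(3) = -4
f(-4) = 10

10


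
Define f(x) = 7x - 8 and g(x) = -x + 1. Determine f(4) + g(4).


17


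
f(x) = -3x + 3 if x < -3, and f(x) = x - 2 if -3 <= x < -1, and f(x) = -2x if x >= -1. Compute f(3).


3 satisfies x >= -1
f(3) = -6

-6


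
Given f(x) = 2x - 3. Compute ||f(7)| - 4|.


f(7) = 11
|11| = 11
|11 - 4| = 7

7


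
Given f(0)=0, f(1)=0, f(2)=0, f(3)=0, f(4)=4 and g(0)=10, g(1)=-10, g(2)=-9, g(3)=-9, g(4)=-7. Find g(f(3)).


10


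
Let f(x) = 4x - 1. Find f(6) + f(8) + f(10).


f(6) = 23
f(8) = 31
f(10) = 39
Sum = 93

93


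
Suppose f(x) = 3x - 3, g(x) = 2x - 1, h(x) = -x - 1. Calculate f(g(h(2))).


h(2) = -3
g(-3) = -7
f(-7) = -24

-24


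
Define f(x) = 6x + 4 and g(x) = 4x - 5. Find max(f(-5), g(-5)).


-25


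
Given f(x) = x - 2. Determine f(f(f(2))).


f(2) = 0
f(0) = -2
f(-2) = -4

-4


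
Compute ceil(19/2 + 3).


19/2 = 9.5
9.5 + 3 = 12.5
ceil(12.5) = 13

13


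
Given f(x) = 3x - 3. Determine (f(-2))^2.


f(-2) = -9
(-9)^2 = 81

81


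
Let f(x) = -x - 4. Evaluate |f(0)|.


f(0) = -4
|-4| = 4

4


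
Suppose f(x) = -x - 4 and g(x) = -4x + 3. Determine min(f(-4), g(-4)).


f(-4) = 0
g(-4) = 19
min = 0

0


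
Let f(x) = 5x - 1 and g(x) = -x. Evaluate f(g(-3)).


g(-3) = 3
f(3) = 14

14


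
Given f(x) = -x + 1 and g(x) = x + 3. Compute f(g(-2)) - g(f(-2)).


-6


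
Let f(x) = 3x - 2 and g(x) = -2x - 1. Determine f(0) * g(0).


f(0) = -2
g(0) = -1
Product = 2

2


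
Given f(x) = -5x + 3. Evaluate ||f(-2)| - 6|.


f(-2) = 13
|13| = 13
|13 - 6| = 7

7


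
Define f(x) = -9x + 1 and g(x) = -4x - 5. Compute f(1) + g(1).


f(1) = -8
g(1) = -9
Sum = -17

-17


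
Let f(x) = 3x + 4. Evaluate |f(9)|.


31


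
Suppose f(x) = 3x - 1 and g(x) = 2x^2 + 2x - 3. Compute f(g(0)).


g(0) = -3
f(-3) = -10

-10


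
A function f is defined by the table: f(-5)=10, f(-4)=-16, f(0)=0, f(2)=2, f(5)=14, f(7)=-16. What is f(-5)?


Reading from the table at x = -5

10


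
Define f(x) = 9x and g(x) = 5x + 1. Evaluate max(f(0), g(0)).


f(0) = 0
g(0) = 1
max = 1

1


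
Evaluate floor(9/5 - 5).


-4


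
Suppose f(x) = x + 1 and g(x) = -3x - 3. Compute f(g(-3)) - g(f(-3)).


f(g(-3)) = 7
g(f(-3)) = 3
Difference = 4

4


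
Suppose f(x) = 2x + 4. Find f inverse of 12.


Solve 2x + 4 = 12
x = (12 - 4) / 2 = 4

4


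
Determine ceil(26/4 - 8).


26/4 = 6.5
6.5 - 8 = -1.5
ceil(-1.5) = -1

-1
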